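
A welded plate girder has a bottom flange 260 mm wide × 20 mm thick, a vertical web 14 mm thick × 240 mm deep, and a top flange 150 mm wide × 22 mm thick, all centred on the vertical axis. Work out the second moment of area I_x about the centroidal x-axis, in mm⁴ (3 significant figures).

Break the section into simple shapes (no overlaps), measuring from the bottom-left corner of the bounding box.
Bottom plate: 260 × 20, A = 5 200 mm², y = 10 mm, Ī = 173 333 mm⁴.
Web plate: 14 × 240, A = 3 360 mm², y = 140 mm, Ī = 16 128 000 mm⁴.
Top plate: 150 × 22, A = 3 300 mm², y = 271 mm, Ī = 133 100 mm⁴.
Centroid: ȳ = ΣA·y / ΣA = 119.45 mm.
Transfer each piece to the centroidal x-axis using Ī + A·d² with d = y − 119.45:
  bottom plate: d = -109.45 mm → contributes +62 467 914 mm⁴
  web plate: d = 20.548 mm → contributes +17 546 669 mm⁴
  top plate: d = 151.55 mm → contributes +75 923 589 mm⁴
Total I = 155 938 171 mm⁴.

I_x ≈ 1.56 × 10⁸ mm⁴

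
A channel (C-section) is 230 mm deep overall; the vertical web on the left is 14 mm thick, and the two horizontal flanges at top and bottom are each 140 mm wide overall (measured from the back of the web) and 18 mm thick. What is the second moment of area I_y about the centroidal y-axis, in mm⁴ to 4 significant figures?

Decompose the section into non-overlapping parts with the origin at the bottom-left of its bounding rectangle.
Web: 14 × 230, A = 3 220 mm², x = 7 mm, Ī = 52593.3 mm⁴.
Top flange (beyond web): 126 × 18, A = 2 268 mm², x = 77 mm, Ī = 3 000 564 mm⁴.
Bottom flange (beyond web): 126 × 18, A = 2 268 mm², x = 77 mm, Ī = 3 000 564 mm⁴.
Centroid: x̄ = ΣA·x / ΣA = 47.9386 mm.
Transfer each piece to the centroidal y-axis using Ī + A·d² with d = x − 47.9386:
  web: d = -40.9386 mm → contributes +5 449 221 mm⁴
  top flange (beyond web): d = 29.0614 mm → contributes +4 916 034 mm⁴
  bottom flange (beyond web): d = 29.0614 mm → contributes +4 916 034 mm⁴
Total I = 15 281 288 mm⁴.

I_y ≈ 1.528 × 10⁷ mm⁴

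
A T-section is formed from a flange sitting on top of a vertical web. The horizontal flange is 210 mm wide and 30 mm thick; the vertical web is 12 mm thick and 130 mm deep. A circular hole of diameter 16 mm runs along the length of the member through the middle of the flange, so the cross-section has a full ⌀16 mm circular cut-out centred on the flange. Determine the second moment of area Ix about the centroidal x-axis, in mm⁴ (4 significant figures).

Break the section into simple shapes (no overlaps), measuring from the bottom-left corner of the bounding box.
Flange: 210 × 30, A = 6 300 mm², y = 145 mm, Ī = 472 500 mm⁴.
Web: 12 × 130, A = 1 560 mm², y = 65 mm, Ī = 2 197 000 mm⁴.
Hole (subtracted): ⌀16, A = 201.062 mm², y = 145 mm, Ī = 3216.99 mm⁴.
Centroid: ȳ = ΣA·y / ΣA = 128.705 mm.
Transfer each piece to the centroidal x-axis using Ī + A·d² with d = y − 128.705:
  flange: d = 16.2947 mm → contributes +2 145 256 mm⁴
  web: d = -63.7053 mm → contributes +8 528 052 mm⁴
  hole: d = 16.2947 mm → contributes −56602.3 mm⁴
Total I = 10 616 706 mm⁴.

Ix ≈ 1.062 × 10⁷ mm⁴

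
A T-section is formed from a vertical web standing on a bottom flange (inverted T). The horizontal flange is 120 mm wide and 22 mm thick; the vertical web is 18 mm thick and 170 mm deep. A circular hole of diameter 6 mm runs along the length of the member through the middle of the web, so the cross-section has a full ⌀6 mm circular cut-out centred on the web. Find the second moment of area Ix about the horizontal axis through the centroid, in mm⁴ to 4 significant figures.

Split into non-overlapping primitives; take the origin at the lower-left of the bounding box.
Flange: 120 × 22, A = 2 640 mm², y = 11 mm, Ī = 106 480 mm⁴.
Web: 18 × 170, A = 3 060 mm², y = 107 mm, Ī = 7 369 500 mm⁴.
Hole (subtracted): ⌀6, A = 28.2743 mm², y = 107 mm, Ī = 63.6173 mm⁴.
Centroid: ȳ = ΣA·y / ΣA = 62.3152 mm.
Transfer each piece to the horizontal axis through the centroid using Ī + A·d² with d = y − 62.3152:
  flange: d = -51.3152 mm → contributes +7 058 256 mm⁴
  web: d = 44.6848 mm → contributes +13 479 501 mm⁴
  hole: d = 44.6848 mm → contributes −56519.9 mm⁴
Total I = 20 481 237 mm⁴.

Ix ≈ 2.048 × 10⁷ mm⁴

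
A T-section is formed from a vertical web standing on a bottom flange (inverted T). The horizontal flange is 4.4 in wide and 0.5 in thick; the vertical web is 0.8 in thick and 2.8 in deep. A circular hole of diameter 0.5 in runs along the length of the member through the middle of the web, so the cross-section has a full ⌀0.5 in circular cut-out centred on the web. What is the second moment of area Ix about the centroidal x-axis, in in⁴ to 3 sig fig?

Ix ≈ 4.39 in⁴

Treat the section as a set of non-overlapping primitives; coordinates are from the bounding-box lower-left.
Flange: 4.4 × 0.5, A = 2.2 in², y = 0.25 in, Ī = 0.045833 in⁴.
Web: 0.8 × 2.8, A = 2.24 in², y = 1.9 in, Ī = 1.4635 in⁴.
Hole (subtracted): ⌀0.5, A = 0.19635 in², y = 1.9 in, Ī = 0.003068 in⁴.
Centroid: ȳ = ΣA·y / ΣA = 1.0446 in.
Transfer each piece to the centroidal x-axis using Ī + A·d² with d = y − 1.0446:
  flange: d = -0.7946 in → contributes +1.4349 in⁴
  web: d = 0.8554 in → contributes +3.1025 in⁴
  hole: d = 0.8554 in → contributes −0.14674 in⁴
Total I = 4.3906 in⁴.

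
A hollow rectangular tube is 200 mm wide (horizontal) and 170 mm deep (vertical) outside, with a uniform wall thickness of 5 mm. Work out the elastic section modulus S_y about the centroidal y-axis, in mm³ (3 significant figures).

Treat the section as a set of non-overlapping primitives; coordinates are from the bounding-box lower-left.
Outer rectangle: 200 × 170, A = 34 000 mm², x = 100 mm, Ī = 113 333 333 mm⁴.
Inner void (subtracted): 190 × 160, A = 30 400 mm², x = 100 mm, Ī = 91 453 333 mm⁴.
By symmetry the centroid is at mid-width, x̄ = 100 mm.
All pieces are centred on the centroidal y-axis, so I = ΣĪ (holes subtracted) = 21 880 000 mm⁴.
Extreme fibre distance c = 100 mm; S = I/c = 218 800 mm³.

S_y ≈ 2.19 × 10⁵ mm³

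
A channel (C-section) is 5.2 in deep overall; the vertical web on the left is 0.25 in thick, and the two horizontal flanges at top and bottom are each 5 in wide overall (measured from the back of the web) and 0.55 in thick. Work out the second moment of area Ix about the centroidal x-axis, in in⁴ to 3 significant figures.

Split into non-overlapping primitives; take the origin at the lower-left of the bounding box.
Web: 0.25 × 5.2, A = 1.3 in², y = 2.6 in, Ī = 2.9293 in⁴.
Top flange (beyond web): 4.75 × 0.55, A = 2.6125 in², y = 4.925 in, Ī = 0.065857 in⁴.
Bottom flange (beyond web): 4.75 × 0.55, A = 2.6125 in², y = 0.275 in, Ī = 0.065857 in⁴.
By symmetry the centroid is at mid-height, ȳ = 2.6 in.
Transfer each piece to the centroidal x-axis using Ī + A·d² with d = y − 2.6:
  web: d = 0 in → contributes +2.9293 in⁴
  top flange (beyond web): d = 2.325 in → contributes +14.188 in⁴
  bottom flange (beyond web): d = -2.325 in → contributes +14.188 in⁴
Total I = 31.305 in⁴.

Ix ≈ 31.3 in⁴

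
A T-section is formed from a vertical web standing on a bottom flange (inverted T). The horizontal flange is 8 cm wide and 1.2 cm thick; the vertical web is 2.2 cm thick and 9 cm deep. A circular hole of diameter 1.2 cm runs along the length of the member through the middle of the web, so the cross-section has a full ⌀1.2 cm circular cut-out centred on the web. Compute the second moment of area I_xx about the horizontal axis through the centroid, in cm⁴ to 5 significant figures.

I_xx ≈ 299.60 cm⁴

Decompose the section into non-overlapping parts with the origin at the bottom-left of its bounding rectangle.
Flange: 8 × 1.2, A = 9.6 cm², y = 0.6 cm, Ī = 1.152 cm⁴.
Web: 2.2 × 9, A = 19.8 cm², y = 5.7 cm, Ī = 133.65 cm⁴.
Hole (subtracted): ⌀1.2, A = 1.130973 cm², y = 5.7 cm, Ī = 0.1017876 cm⁴.
Centroid: ȳ = ΣA·y / ΣA = 3.968069 cm.
Transfer each piece to the horizontal axis through the centroid using Ī + A·d² with d = y − 3.968069:
  flange: d = -3.368069 cm → contributes +110.0533 cm⁴
  web: d = 1.731931 cm → contributes +193.0418 cm⁴
  hole: d = 1.731931 cm → contributes −3.494238 cm⁴
Total I = 299.6009 cm⁴.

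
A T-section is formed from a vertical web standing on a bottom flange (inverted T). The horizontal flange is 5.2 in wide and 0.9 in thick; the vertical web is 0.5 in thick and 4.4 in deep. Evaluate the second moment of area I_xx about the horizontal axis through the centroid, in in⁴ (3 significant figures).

I_xx ≈ 14.4 in⁴

Split into non-overlapping primitives; take the origin at the lower-left of the bounding box.
Flange: 5.2 × 0.9, A = 4.68 in², y = 0.45 in, Ī = 0.3159 in⁴.
Web: 0.5 × 4.4, A = 2.2 in², y = 3.1 in, Ī = 3.5493 in⁴.
Centroid: ȳ = ΣA·y / ΣA = 1.2974 in.
Transfer each piece to the horizontal axis through the centroid using Ī + A·d² with d = y − 1.2974:
  flange: d = -0.84738 in → contributes +3.6764 in⁴
  web: d = 1.8026 in → contributes +10.698 in⁴
Total I = 14.374 in⁴.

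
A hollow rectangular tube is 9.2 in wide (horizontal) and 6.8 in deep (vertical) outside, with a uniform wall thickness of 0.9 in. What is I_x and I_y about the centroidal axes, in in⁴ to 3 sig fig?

I_x ≈ 164 in⁴, I_y ≈ 272 in⁴

Break the section into simple shapes (no overlaps), measuring from the bottom-left corner of the bounding box.
Outer rectangle: 9.2 × 6.8, A = 62.56 in², y = 3.4 in, Ī = 241.06 in⁴.
Inner void (subtracted): 7.4 × 5, A = 37 in², y = 3.4 in, Ī = 77.083 in⁴.
By symmetry the centroid is at mid-height, ȳ = 3.4 in.
All pieces are centred on the centroidal x-axis, so I = ΣĪ (holes subtracted) = 163.98 in⁴.
Repeating about the centroidal y-axis gives I_y = 272.41 in⁴.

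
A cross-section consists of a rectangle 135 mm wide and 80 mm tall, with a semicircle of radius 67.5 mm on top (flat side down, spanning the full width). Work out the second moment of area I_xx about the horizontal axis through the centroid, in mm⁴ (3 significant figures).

I_xx ≈ 2.83 × 10⁷ mm⁴

Split into non-overlapping primitives; take the origin at the lower-left of the bounding box.
Rectangular body: 135 × 80, A = 10 800 mm², y = 40 mm, Ī = 5 760 000 mm⁴.
Semicircular cap: semicircle r = 67.5, A = 7156.9 mm², y = 108.65 mm, Ī = 2 278 490 mm⁴.
Centroid: ȳ = ΣA·y / ΣA = 67.36 mm.
Transfer each piece to the horizontal axis through the centroid using Ī + A·d² with d = y − 67.36:
  rectangular body: d = -27.36 mm → contributes +13 844 781 mm⁴
  semicircular cap: d = 41.288 mm → contributes +14 478 625 mm⁴
Total I = 28 323 406 mm⁴.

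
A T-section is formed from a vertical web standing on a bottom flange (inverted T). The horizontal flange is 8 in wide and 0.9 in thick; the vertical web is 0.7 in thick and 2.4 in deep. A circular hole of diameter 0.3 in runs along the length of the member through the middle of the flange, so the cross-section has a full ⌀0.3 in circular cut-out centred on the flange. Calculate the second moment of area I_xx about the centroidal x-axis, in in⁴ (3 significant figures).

I_xx ≈ 4.99 in⁴

Break the section into simple shapes (no overlaps), measuring from the bottom-left corner of the bounding box.
Flange: 8 × 0.9, A = 7.2 in², y = 0.45 in, Ī = 0.486 in⁴.
Web: 0.7 × 2.4, A = 1.68 in², y = 2.1 in, Ī = 0.8064 in⁴.
Hole (subtracted): ⌀0.3, A = 0.070686 in², y = 0.45 in, Ī = 0.00039761 in⁴.
Centroid: ȳ = ΣA·y / ΣA = 0.76467 in.
Transfer each piece to the centroidal x-axis using Ī + A·d² with d = y − 0.76467:
  flange: d = -0.31467 in → contributes +1.1989 in⁴
  web: d = 1.3353 in → contributes +3.802 in⁴
  hole: d = -0.31467 in → contributes −0.0073966 in⁴
Total I = 4.9935 in⁴.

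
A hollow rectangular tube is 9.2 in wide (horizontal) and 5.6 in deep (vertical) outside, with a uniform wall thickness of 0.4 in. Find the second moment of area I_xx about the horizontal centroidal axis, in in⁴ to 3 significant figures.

Treat the section as a set of non-overlapping primitives; coordinates are from the bounding-box lower-left.
Outer rectangle: 9.2 × 5.6, A = 51.52 in², y = 2.8 in, Ī = 134.64 in⁴.
Inner void (subtracted): 8.4 × 4.8, A = 40.32 in², y = 2.8 in, Ī = 77.414 in⁴.
By symmetry the centroid is at mid-height, ȳ = 2.8 in.
All pieces are centred on the horizontal centroidal axis, so I = ΣĪ (holes subtracted) = 57.225 in⁴.

I_xx ≈ 57.2 in⁴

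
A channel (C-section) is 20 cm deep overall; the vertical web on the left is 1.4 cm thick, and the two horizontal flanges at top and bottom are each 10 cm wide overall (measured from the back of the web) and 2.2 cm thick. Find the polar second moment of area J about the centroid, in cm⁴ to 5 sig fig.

Treat the section as a set of non-overlapping primitives; coordinates are from the bounding-box lower-left.
Web: 1.4 × 20, A = 28 cm², y = 10 cm, Ī = 933.3333 cm⁴.
Top flange (beyond web): 8.6 × 2.2, A = 18.92 cm², y = 18.9 cm, Ī = 7.631067 cm⁴.
Bottom flange (beyond web): 8.6 × 2.2, A = 18.92 cm², y = 1.1 cm, Ī = 7.631067 cm⁴.
By symmetry the centroid is at mid-height, ȳ = 10 cm.
Transfer each piece to the centroidal x-axis using Ī + A·d² with d = y − 10:
  web: d = 0 cm → contributes +933.3333 cm⁴
  top flange (beyond web): d = 8.9 cm → contributes +1506.284 cm⁴
  bottom flange (beyond web): d = -8.9 cm → contributes +1506.284 cm⁴
Total I = 3945.902 cm⁴.
For the y-axis: x̄ = 3.573633 cm.
Repeating about the centroidal y-axis gives I_y = 640.1025 cm⁴.
Polar second moment: J = I_x + I_y = 4586.004 cm⁴.

J ≈ 4586.0 cm⁴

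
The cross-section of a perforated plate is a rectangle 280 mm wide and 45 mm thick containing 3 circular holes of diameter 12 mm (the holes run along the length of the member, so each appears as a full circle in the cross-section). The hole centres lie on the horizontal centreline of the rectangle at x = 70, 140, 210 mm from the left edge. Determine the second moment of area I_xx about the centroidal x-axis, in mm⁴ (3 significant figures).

I_xx ≈ 2.12 × 10⁶ mm⁴

Split into non-overlapping primitives; take the origin at the lower-left of the bounding box.
Plate: 280 × 45, A = 12 600 mm², y = 22.5 mm, Ī = 2 126 250 mm⁴.
Hole 1 (subtracted): ⌀12, A = 113.1 mm², y = 22.5 mm, Ī = 1017.9 mm⁴.
Hole 2 (subtracted): ⌀12, A = 113.1 mm², y = 22.5 mm, Ī = 1017.9 mm⁴.
Hole 3 (subtracted): ⌀12, A = 113.1 mm², y = 22.5 mm, Ī = 1017.9 mm⁴.
By symmetry the centroid is at mid-height, ȳ = 22.5 mm.
All pieces are centred on the centroidal x-axis, so I = ΣĪ (holes subtracted) = 2 123 196 mm⁴.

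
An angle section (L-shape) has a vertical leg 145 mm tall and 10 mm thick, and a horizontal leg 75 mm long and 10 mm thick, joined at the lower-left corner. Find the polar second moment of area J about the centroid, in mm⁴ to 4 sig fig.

Decompose the section into non-overlapping parts with the origin at the bottom-left of its bounding rectangle.
Vertical leg: 10 × 145, A = 1 450 mm², y = 72.5 mm, Ī = 2 540 521 mm⁴.
Horizontal leg (remainder): 65 × 10, A = 650 mm², y = 5 mm, Ī = 5416.67 mm⁴.
Centroid: ȳ = ΣA·y / ΣA = 51.6071 mm.
Transfer each piece to the centroidal x-axis using Ī + A·d² with d = y − 51.6071:
  vertical leg: d = 20.8929 mm → contributes +3 173 462 mm⁴
  horizontal leg (remainder): d = -46.6071 mm → contributes +1 417 363 mm⁴
Total I = 4 590 826 mm⁴.
For the y-axis: x̄ = 16.6071 mm.
Repeating about the centroidal y-axis gives I_y = 872 076 mm⁴.
Polar second moment: J = I_x + I_y = 5 462 902 mm⁴.

J ≈ 5.463 × 10⁶ mm⁴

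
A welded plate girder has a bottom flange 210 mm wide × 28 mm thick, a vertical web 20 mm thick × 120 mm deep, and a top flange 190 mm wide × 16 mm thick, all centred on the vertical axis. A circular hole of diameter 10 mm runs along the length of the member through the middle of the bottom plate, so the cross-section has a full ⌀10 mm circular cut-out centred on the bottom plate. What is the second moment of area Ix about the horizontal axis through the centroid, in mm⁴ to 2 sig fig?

Decompose the section into non-overlapping parts with the origin at the bottom-left of its bounding rectangle.
Bottom plate: 210 × 28, A = 5 880 mm², y = 14 mm, Ī = 384 160 mm⁴.
Web plate: 20 × 120, A = 2 400 mm², y = 88 mm, Ī = 2 880 000 mm⁴.
Top plate: 190 × 16, A = 3 040 mm², y = 156 mm, Ī = 64 853 mm⁴.
Hole (subtracted): ⌀10, A = 78.54 mm², y = 14 mm, Ī = 490.9 mm⁴.
Centroid: ȳ = ΣA·y / ΣA = 68.2 mm.
Transfer each piece to the horizontal axis through the centroid using Ī + A·d² with d = y − 68.2:
  bottom plate: d = -54.2 mm → contributes +17 657 078 mm⁴
  web plate: d = 19.8 mm → contributes +3 820 956 mm⁴
  top plate: d = 87.8 mm → contributes +23 500 066 mm⁴
  hole: d = -54.2 mm → contributes −231 207 mm⁴
Total I = 44 746 894 mm⁴.

Ix ≈ 4.5 × 10⁷ mm⁴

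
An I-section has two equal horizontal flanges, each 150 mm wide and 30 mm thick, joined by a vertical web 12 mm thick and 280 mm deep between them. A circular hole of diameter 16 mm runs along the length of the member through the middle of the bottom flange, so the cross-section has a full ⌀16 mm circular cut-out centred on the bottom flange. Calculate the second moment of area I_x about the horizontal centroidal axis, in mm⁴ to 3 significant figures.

Decompose the section into non-overlapping parts with the origin at the bottom-left of its bounding rectangle.
Bottom flange: 150 × 30, A = 4 500 mm², y = 15 mm, Ī = 337 500 mm⁴.
Web: 12 × 280, A = 3 360 mm², y = 170 mm, Ī = 21 952 000 mm⁴.
Top flange: 150 × 30, A = 4 500 mm², y = 325 mm, Ī = 337 500 mm⁴.
Hole (subtracted): ⌀16, A = 201.06 mm², y = 15 mm, Ī = 3 217 mm⁴.
Centroid: ȳ = ΣA·y / ΣA = 172.56 mm.
Transfer each piece to the horizontal centroidal axis using Ī + A·d² with d = y − 172.56:
  bottom flange: d = -157.56 mm → contributes +112 055 090 mm⁴
  web: d = -2.5631 mm → contributes +21 974 073 mm⁴
  top flange: d = 152.44 mm → contributes +104 904 035 mm⁴
  hole: d = -157.56 mm → contributes −4 994 807 mm⁴
Total I = 233 938 392 mm⁴.

I_x ≈ 2.34 × 10⁸ mm⁴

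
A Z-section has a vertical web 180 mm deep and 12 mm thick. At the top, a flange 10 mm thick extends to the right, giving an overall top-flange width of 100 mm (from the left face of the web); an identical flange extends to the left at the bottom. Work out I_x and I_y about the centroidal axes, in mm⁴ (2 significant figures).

I_x ≈ 1.9 × 10⁷ mm⁴, I_y ≈ 5.6 × 10⁶ mm⁴

Break the section into simple shapes (no overlaps), measuring from the bottom-left corner of the bounding box.
Web: 12 × 180, A = 2 160 mm², y = 90 mm, Ī = 5 832 000 mm⁴.
Top flange (beyond web): 88 × 10, A = 880 mm², y = 175 mm, Ī = 7 333 mm⁴.
Bottom flange (beyond web): 88 × 10, A = 880 mm², y = 5 mm, Ī = 7 333 mm⁴.
Centroid: ȳ = ΣA·y / ΣA = 90 mm.
Transfer each piece to the centroidal x-axis using Ī + A·d² with d = y − 90:
  web: d = 0 mm → contributes +5 832 000 mm⁴
  top flange (beyond web): d = 85 mm → contributes +6 365 333 mm⁴
  bottom flange (beyond web): d = -85 mm → contributes +6 365 333 mm⁴
Total I = 18 562 667 mm⁴.
For the y-axis: x̄ = 94 mm.
Repeating about the centroidal y-axis gives I_y = 5 561 707 mm⁴.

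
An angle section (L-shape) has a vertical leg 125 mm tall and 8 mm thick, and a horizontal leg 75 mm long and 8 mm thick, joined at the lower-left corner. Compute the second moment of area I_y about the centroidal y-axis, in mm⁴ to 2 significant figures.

Decompose the section into non-overlapping parts with the origin at the bottom-left of its bounding rectangle.
Vertical leg: 8 × 125, A = 1 000 mm², x = 4 mm, Ī = 5 333 mm⁴.
Horizontal leg (remainder): 67 × 8, A = 536 mm², x = 41.5 mm, Ī = 200 509 mm⁴.
Centroid: x̄ = ΣA·x / ΣA = 17.09 mm.
Transfer each piece to the centroidal y-axis using Ī + A·d² with d = x − 17.09:
  vertical leg: d = -13.09 mm → contributes +176 575 mm⁴
  horizontal leg (remainder): d = 24.41 mm → contributes +519 990 mm⁴
Total I = 696 565 mm⁴.

I_y ≈ 7.0 × 10⁵ mm⁴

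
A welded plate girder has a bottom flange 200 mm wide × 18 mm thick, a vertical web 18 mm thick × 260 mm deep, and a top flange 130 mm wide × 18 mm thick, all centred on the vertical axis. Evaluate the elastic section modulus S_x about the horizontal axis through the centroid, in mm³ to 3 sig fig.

Decompose the section into non-overlapping parts with the origin at the bottom-left of its bounding rectangle.
Bottom plate: 200 × 18, A = 3 600 mm², y = 9 mm, Ī = 97 200 mm⁴.
Web plate: 18 × 260, A = 4 680 mm², y = 148 mm, Ī = 26 364 000 mm⁴.
Top plate: 130 × 18, A = 2 340 mm², y = 287 mm, Ī = 63 180 mm⁴.
Centroid: ȳ = ΣA·y / ΣA = 131.51 mm.
Transfer each piece to the horizontal axis through the centroid using Ī + A·d² with d = y − 131.51:
  bottom plate: d = -122.51 mm → contributes +54 127 175 mm⁴
  web plate: d = 16.492 mm → contributes +27 636 822 mm⁴
  top plate: d = 155.49 mm → contributes +56 638 798 mm⁴
Total I = 138 402 794 mm⁴.
Extreme fibre distance c = 164.49 mm; S = I/c = 841 398 mm³.

S_x ≈ 8.41 × 10⁵ mm³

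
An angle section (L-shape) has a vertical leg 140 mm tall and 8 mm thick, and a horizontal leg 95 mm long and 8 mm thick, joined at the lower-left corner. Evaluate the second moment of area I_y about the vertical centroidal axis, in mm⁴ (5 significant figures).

I_y ≈ 1.4135 × 10⁶ mm⁴

Break the section into simple shapes (no overlaps), measuring from the bottom-left corner of the bounding box.
Vertical leg: 8 × 140, A = 1 120 mm², x = 4 mm, Ī = 5973.333 mm⁴.
Horizontal leg (remainder): 87 × 8, A = 696 mm², x = 51.5 mm, Ī = 439 002 mm⁴.
Centroid: x̄ = ΣA·x / ΣA = 22.20485 mm.
Transfer each piece to the vertical centroidal axis using Ī + A·d² with d = x − 22.20485:
  vertical leg: d = -18.20485 mm → contributes +377159.7 mm⁴
  horizontal leg (remainder): d = 29.29515 mm → contributes +1 036 313 mm⁴
Total I = 1 413 473 mm⁴.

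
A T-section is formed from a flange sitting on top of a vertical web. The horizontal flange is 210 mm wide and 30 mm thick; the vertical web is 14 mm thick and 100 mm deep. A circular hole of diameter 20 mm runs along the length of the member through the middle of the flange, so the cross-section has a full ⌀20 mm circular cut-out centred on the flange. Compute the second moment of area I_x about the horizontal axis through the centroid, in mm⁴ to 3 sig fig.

I_x ≈ 6.43 × 10⁶ mm⁴

Split into non-overlapping primitives; take the origin at the lower-left of the bounding box.
Flange: 210 × 30, A = 6 300 mm², y = 115 mm, Ī = 472 500 mm⁴.
Web: 14 × 100, A = 1 400 mm², y = 50 mm, Ī = 1 166 667 mm⁴.
Hole (subtracted): ⌀20, A = 314.16 mm², y = 115 mm, Ī = 7 854 mm⁴.
Centroid: ȳ = ΣA·y / ΣA = 102.68 mm.
Transfer each piece to the horizontal axis through the centroid using Ī + A·d² with d = y − 102.68:
  flange: d = 12.321 mm → contributes +1 428 865 mm⁴
  web: d = -52.679 mm → contributes +5 051 793 mm⁴
  hole: d = 12.321 mm → contributes −55 545 mm⁴
Total I = 6 425 113 mm⁴.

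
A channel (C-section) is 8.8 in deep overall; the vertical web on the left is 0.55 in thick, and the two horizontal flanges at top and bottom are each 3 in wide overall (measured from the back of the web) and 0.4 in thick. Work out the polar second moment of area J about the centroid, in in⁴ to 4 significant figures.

Split into non-overlapping primitives; take the origin at the lower-left of the bounding box.
Web: 0.55 × 8.8, A = 4.84 in², y = 4.4 in, Ī = 31.2341 in⁴.
Top flange (beyond web): 2.45 × 0.4, A = 0.98 in², y = 8.6 in, Ī = 0.0130667 in⁴.
Bottom flange (beyond web): 2.45 × 0.4, A = 0.98 in², y = 0.2 in, Ī = 0.0130667 in⁴.
By symmetry the centroid is at mid-height, ȳ = 4.4 in.
Transfer each piece to the centroidal x-axis using Ī + A·d² with d = y − 4.4:
  web: d = 0 in → contributes +31.2341 in⁴
  top flange (beyond web): d = 4.2 in → contributes +17.3003 in⁴
  bottom flange (beyond web): d = -4.2 in → contributes +17.3003 in⁴
Total I = 65.8347 in⁴.
For the y-axis: x̄ = 0.707353 in.
Repeating about the centroidal y-axis gives I_y = 4.2413 in⁴.
Polar second moment: J = I_x + I_y = 70.076 in⁴.

J ≈ 70.08 in⁴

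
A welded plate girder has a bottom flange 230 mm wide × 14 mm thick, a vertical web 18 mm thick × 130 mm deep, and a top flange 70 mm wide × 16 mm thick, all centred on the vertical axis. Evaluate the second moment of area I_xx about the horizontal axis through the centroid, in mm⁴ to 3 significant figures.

Break the section into simple shapes (no overlaps), measuring from the bottom-left corner of the bounding box.
Bottom plate: 230 × 14, A = 3 220 mm², y = 7 mm, Ī = 52 593 mm⁴.
Web plate: 18 × 130, A = 2 340 mm², y = 79 mm, Ī = 3 295 500 mm⁴.
Top plate: 70 × 16, A = 1 120 mm², y = 152 mm, Ī = 23 893 mm⁴.
Centroid: ȳ = ΣA·y / ΣA = 56.533 mm.
Transfer each piece to the horizontal axis through the centroid using Ī + A·d² with d = y − 56.533:
  bottom plate: d = -49.533 mm → contributes +7 952 901 mm⁴
  web plate: d = 22.467 mm → contributes +4 476 660 mm⁴
  top plate: d = 95.467 mm → contributes +10 231 529 mm⁴
Total I = 22 661 089 mm⁴.

I_xx ≈ 2.27 × 10⁷ mm⁴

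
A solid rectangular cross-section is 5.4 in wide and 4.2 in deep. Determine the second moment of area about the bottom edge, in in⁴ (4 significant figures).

I_base ≈ 133.4 in⁴

The section: 5.4 × 4.2, A = 22.68 in², y = 2.1 in, Ī = 33.3396 in⁴.
Transfer it to the bottom edge using Ī + A·d² with d = y − 0:
  the section: d = 2.1 in → contributes +133.358 in⁴
Total I = 133.358 in⁴.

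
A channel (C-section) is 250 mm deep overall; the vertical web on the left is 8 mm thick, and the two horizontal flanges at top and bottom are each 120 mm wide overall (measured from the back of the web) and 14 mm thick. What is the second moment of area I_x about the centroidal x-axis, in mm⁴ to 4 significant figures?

Decompose the section into non-overlapping parts with the origin at the bottom-left of its bounding rectangle.
Web: 8 × 250, A = 2 000 mm², y = 125 mm, Ī = 10 416 667 mm⁴.
Top flange (beyond web): 112 × 14, A = 1 568 mm², y = 243 mm, Ī = 25610.7 mm⁴.
Bottom flange (beyond web): 112 × 14, A = 1 568 mm², y = 7 mm, Ī = 25610.7 mm⁴.
By symmetry the centroid is at mid-height, ȳ = 125 mm.
Transfer each piece to the centroidal x-axis using Ī + A·d² with d = y − 125:
  web: d = 0 mm → contributes +10 416 667 mm⁴
  top flange (beyond web): d = 118 mm → contributes +21 858 443 mm⁴
  bottom flange (beyond web): d = -118 mm → contributes +21 858 443 mm⁴
Total I = 54 133 552 mm⁴.

I_x ≈ 5.413 × 10⁷ mm⁴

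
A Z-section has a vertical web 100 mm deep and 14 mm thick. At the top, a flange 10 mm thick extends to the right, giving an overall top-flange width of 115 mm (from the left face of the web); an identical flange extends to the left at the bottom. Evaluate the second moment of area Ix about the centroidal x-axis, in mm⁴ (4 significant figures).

Ix ≈ 5.274 × 10⁶ mm⁴

Split into non-overlapping primitives; take the origin at the lower-left of the bounding box.
Web: 14 × 100, A = 1 400 mm², y = 50 mm, Ī = 1 166 667 mm⁴.
Top flange (beyond web): 101 × 10, A = 1 010 mm², y = 95 mm, Ī = 8416.67 mm⁴.
Bottom flange (beyond web): 101 × 10, A = 1 010 mm², y = 5 mm, Ī = 8416.67 mm⁴.
Centroid: ȳ = ΣA·y / ΣA = 50 mm.
Transfer each piece to the centroidal x-axis using Ī + A·d² with d = y − 50:
  web: d = 0 mm → contributes +1 166 667 mm⁴
  top flange (beyond web): d = 45 mm → contributes +2 053 667 mm⁴
  bottom flange (beyond web): d = -45 mm → contributes +2 053 667 mm⁴
Total I = 5 274 000 mm⁴.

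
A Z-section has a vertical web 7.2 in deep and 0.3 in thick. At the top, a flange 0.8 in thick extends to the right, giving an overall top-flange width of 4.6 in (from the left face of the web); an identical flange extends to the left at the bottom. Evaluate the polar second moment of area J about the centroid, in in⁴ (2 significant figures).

Treat the section as a set of non-overlapping primitives; coordinates are from the bounding-box lower-left.
Web: 0.3 × 7.2, A = 2.16 in², y = 3.6 in, Ī = 9.331 in⁴.
Top flange (beyond web): 4.3 × 0.8, A = 3.44 in², y = 6.8 in, Ī = 0.1835 in⁴.
Bottom flange (beyond web): 4.3 × 0.8, A = 3.44 in², y = 0.4 in, Ī = 0.1835 in⁴.
Centroid: ȳ = ΣA·y / ΣA = 3.6 in.
Transfer each piece to the centroidal x-axis using Ī + A·d² with d = y − 3.6:
  web: d = 0 in → contributes +9.331 in⁴
  top flange (beyond web): d = 3.2 in → contributes +35.41 in⁴
  bottom flange (beyond web): d = -3.2 in → contributes +35.41 in⁴
Total I = 80.15 in⁴.
For the y-axis: x̄ = 4.45 in.
Repeating about the centroidal y-axis gives I_y = 47.01 in⁴.
Polar second moment: J = I_x + I_y = 127.2 in⁴.

J ≈ 130 in⁴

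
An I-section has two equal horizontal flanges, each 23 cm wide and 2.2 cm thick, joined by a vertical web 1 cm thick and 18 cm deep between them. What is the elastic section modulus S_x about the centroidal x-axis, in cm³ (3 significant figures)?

Decompose the section into non-overlapping parts with the origin at the bottom-left of its bounding rectangle.
Bottom flange: 23 × 2.2, A = 50.6 cm², y = 1.1 cm, Ī = 20.409 cm⁴.
Web: 1 × 18, A = 18 cm², y = 11.2 cm, Ī = 486 cm⁴.
Top flange: 23 × 2.2, A = 50.6 cm², y = 21.3 cm, Ī = 20.409 cm⁴.
By symmetry the centroid is at mid-height, ȳ = 11.2 cm.
Transfer each piece to the centroidal x-axis using Ī + A·d² with d = y − 11.2:
  bottom flange: d = -10.1 cm → contributes +5182.1 cm⁴
  web: d = 0 cm → contributes +486 cm⁴
  top flange: d = 10.1 cm → contributes +5182.1 cm⁴
Total I = 10 850 cm⁴.
Extreme fibre distance c = 11.2 cm; S = I/c = 968.77 cm³.

S_x ≈ 969 cm³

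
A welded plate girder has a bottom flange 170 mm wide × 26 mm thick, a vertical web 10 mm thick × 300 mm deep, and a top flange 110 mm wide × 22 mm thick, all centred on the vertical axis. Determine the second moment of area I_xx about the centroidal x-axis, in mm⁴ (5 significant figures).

I_xx ≈ 1.9189 × 10⁸ mm⁴

Break the section into simple shapes (no overlaps), measuring from the bottom-left corner of the bounding box.
Bottom plate: 170 × 26, A = 4 420 mm², y = 13 mm, Ī = 248993.3 mm⁴.
Web plate: 10 × 300, A = 3 000 mm², y = 176 mm, Ī = 22 500 000 mm⁴.
Top plate: 110 × 22, A = 2 420 mm², y = 337 mm, Ī = 97606.67 mm⁴.
Centroid: ȳ = ΣA·y / ΣA = 142.378 mm.
Transfer each piece to the centroidal x-axis using Ī + A·d² with d = y − 142.378:
  bottom plate: d = -129.378 mm → contributes +74 233 957 mm⁴
  web plate: d = 33.62195 mm → contributes +25 891 307 mm⁴
  top plate: d = 194.622 mm → contributes +91 761 650 mm⁴
Total I = 191 886 914 mm⁴.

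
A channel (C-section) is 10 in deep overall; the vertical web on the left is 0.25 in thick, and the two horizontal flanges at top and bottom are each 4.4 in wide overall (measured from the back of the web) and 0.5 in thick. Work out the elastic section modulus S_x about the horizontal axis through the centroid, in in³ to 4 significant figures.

S_x ≈ 22.91 in³

Split into non-overlapping primitives; take the origin at the lower-left of the bounding box.
Web: 0.25 × 10, A = 2.5 in², y = 5 in, Ī = 20.8333 in⁴.
Top flange (beyond web): 4.15 × 0.5, A = 2.075 in², y = 9.75 in, Ī = 0.0432292 in⁴.
Bottom flange (beyond web): 4.15 × 0.5, A = 2.075 in², y = 0.25 in, Ī = 0.0432292 in⁴.
By symmetry the centroid is at mid-height, ȳ = 5 in.
Transfer each piece to the horizontal axis through the centroid using Ī + A·d² with d = y − 5:
  web: d = 0 in → contributes +20.8333 in⁴
  top flange (beyond web): d = 4.75 in → contributes +46.8604 in⁴
  bottom flange (beyond web): d = -4.75 in → contributes +46.8604 in⁴
Total I = 114.554 in⁴.
Extreme fibre distance c = 5 in; S = I/c = 22.9108 in³.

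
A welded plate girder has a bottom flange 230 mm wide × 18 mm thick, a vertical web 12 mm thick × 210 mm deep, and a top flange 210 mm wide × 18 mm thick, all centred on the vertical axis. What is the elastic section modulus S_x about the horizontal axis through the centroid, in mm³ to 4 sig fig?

Treat the section as a set of non-overlapping primitives; coordinates are from the bounding-box lower-left.
Bottom plate: 230 × 18, A = 4 140 mm², y = 9 mm, Ī = 111 780 mm⁴.
Web plate: 12 × 210, A = 2 520 mm², y = 123 mm, Ī = 9 261 000 mm⁴.
Top plate: 210 × 18, A = 3 780 mm², y = 237 mm, Ī = 102 060 mm⁴.
Centroid: ȳ = ΣA·y / ΣA = 119.069 mm.
Transfer each piece to the horizontal axis through the centroid using Ī + A·d² with d = y − 119.069:
  bottom plate: d = -110.069 mm → contributes +50 268 613 mm⁴
  web plate: d = 3.93103 mm → contributes +9 299 942 mm⁴
  top plate: d = 117.931 mm → contributes +52 673 275 mm⁴
Total I = 112 241 830 mm⁴.
Extreme fibre distance c = 126.931 mm; S = I/c = 884 274 mm³.

S_x ≈ 8.843 × 10⁵ mm³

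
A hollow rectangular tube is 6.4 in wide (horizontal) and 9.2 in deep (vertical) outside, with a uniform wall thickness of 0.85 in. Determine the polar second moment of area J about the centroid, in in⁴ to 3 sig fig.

Decompose the section into non-overlapping parts with the origin at the bottom-left of its bounding rectangle.
Outer rectangle: 6.4 × 9.2, A = 58.88 in², y = 4.6 in, Ī = 415.3 in⁴.
Inner void (subtracted): 4.7 × 7.5, A = 35.25 in², y = 4.6 in, Ī = 165.23 in⁴.
By symmetry the centroid is at mid-height, ȳ = 4.6 in.
All pieces are centred on the centroidal x-axis, so I = ΣĪ (holes subtracted) = 250.07 in⁴.
Repeating about the centroidal y-axis gives I_y = 136.09 in⁴.
Polar second moment: J = I_x + I_y = 386.15 in⁴.

J ≈ 386 in⁴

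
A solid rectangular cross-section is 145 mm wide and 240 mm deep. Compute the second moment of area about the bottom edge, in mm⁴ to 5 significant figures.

I_base ≈ 6.6816 × 10⁸ mm⁴

The section: 145 × 240, A = 34 800 mm², y = 120 mm, Ī = 167 040 000 mm⁴.
Transfer it to the base of the section using Ī + A·d² with d = y − 0:
  the section: d = 120 mm → contributes +668 160 000 mm⁴
Total I = 668 160 000 mm⁴.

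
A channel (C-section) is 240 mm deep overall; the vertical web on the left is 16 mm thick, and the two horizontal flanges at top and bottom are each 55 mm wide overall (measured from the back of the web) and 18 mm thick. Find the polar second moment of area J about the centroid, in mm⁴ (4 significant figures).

J ≈ 3.681 × 10⁷ mm⁴

Split into non-overlapping primitives; take the origin at the lower-left of the bounding box.
Web: 16 × 240, A = 3 840 mm², y = 120 mm, Ī = 18 432 000 mm⁴.
Top flange (beyond web): 39 × 18, A = 702 mm², y = 231 mm, Ī = 18 954 mm⁴.
Bottom flange (beyond web): 39 × 18, A = 702 mm², y = 9 mm, Ī = 18 954 mm⁴.
By symmetry the centroid is at mid-height, ȳ = 120 mm.
Transfer each piece to the centroidal x-axis using Ī + A·d² with d = y − 120:
  web: d = 0 mm → contributes +18 432 000 mm⁴
  top flange (beyond web): d = 111 mm → contributes +8 668 296 mm⁴
  bottom flange (beyond web): d = -111 mm → contributes +8 668 296 mm⁴
Total I = 35 768 592 mm⁴.
For the y-axis: x̄ = 15.3627 mm.
Repeating about the centroidal y-axis gives I_y = 1 037 378 mm⁴.
Polar second moment: J = I_x + I_y = 36 805 970 mm⁴.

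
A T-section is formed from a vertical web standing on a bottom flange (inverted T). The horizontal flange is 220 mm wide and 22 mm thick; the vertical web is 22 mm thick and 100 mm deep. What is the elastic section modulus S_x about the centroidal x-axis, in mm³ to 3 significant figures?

Break the section into simple shapes (no overlaps), measuring from the bottom-left corner of the bounding box.
Flange: 220 × 22, A = 4 840 mm², y = 11 mm, Ī = 195 213 mm⁴.
Web: 22 × 100, A = 2 200 mm², y = 72 mm, Ī = 1 833 333 mm⁴.
Centroid: ȳ = ΣA·y / ΣA = 30.063 mm.
Transfer each piece to the centroidal x-axis using Ī + A·d² with d = y − 30.063:
  flange: d = -19.063 mm → contributes +1 953 967 mm⁴
  web: d = 41.938 mm → contributes +5 702 592 mm⁴
Total I = 7 656 559 mm⁴.
Extreme fibre distance c = 91.938 mm; S = I/c = 83 280 mm³.

S_x ≈ 8.33 × 10⁴ mm³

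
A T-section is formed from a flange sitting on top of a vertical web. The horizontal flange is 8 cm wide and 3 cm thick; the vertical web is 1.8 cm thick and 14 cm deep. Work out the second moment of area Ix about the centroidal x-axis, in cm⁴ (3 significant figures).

Ix ≈ 1320 cm⁴

Decompose the section into non-overlapping parts with the origin at the bottom-left of its bounding rectangle.
Flange: 8 × 3, A = 24 cm², y = 15.5 cm, Ī = 18 cm⁴.
Web: 1.8 × 14, A = 25.2 cm², y = 7 cm, Ī = 411.6 cm⁴.
Centroid: ȳ = ΣA·y / ΣA = 11.146 cm.
Transfer each piece to the centroidal x-axis using Ī + A·d² with d = y − 11.146:
  flange: d = 4.3537 cm → contributes +472.9 cm⁴
  web: d = -4.1463 cm → contributes +844.84 cm⁴
Total I = 1317.7 cm⁴.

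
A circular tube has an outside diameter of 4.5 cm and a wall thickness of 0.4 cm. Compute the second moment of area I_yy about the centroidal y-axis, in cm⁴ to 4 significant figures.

I_yy ≈ 10.93 cm⁴

Treat the section as a set of non-overlapping primitives; coordinates are from the bounding-box lower-left.
Outer circle: ⌀4.5, A = 15.9043 cm², x = 2.25 cm, Ī = 20.1289 cm⁴.
Bore (subtracted): ⌀3.7, A = 10.7521 cm², x = 2.25 cm, Ī = 9.19977 cm⁴.
By symmetry the centroid is at mid-width, x̄ = 2.25 cm.
All pieces are centred on the centroidal y-axis, so I = ΣĪ (holes subtracted) = 10.9291 cm⁴.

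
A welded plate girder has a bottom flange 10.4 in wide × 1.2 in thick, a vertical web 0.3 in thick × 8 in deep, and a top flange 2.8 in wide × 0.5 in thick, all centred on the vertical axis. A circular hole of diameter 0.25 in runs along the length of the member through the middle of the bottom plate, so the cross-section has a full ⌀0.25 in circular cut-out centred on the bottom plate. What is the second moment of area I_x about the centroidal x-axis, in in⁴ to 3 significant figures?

Decompose the section into non-overlapping parts with the origin at the bottom-left of its bounding rectangle.
Bottom plate: 10.4 × 1.2, A = 12.48 in², y = 0.6 in, Ī = 1.4976 in⁴.
Web plate: 0.3 × 8, A = 2.4 in², y = 5.2 in, Ī = 12.8 in⁴.
Top plate: 2.8 × 0.5, A = 1.4 in², y = 9.45 in, Ī = 0.029167 in⁴.
Hole (subtracted): ⌀0.25, A = 0.049087 in², y = 0.6 in, Ī = 0.00019175 in⁴.
Centroid: ȳ = ΣA·y / ΣA = 2.0435 in.
Transfer each piece to the centroidal x-axis using Ī + A·d² with d = y − 2.0435:
  bottom plate: d = -1.4435 in → contributes +27.504 in⁴
  web plate: d = 3.1565 in → contributes +36.712 in⁴
  top plate: d = 7.4065 in → contributes +76.827 in⁴
  hole: d = -1.4435 in → contributes −0.10248 in⁴
Total I = 140.94 in⁴.

I_x ≈ 141 in⁴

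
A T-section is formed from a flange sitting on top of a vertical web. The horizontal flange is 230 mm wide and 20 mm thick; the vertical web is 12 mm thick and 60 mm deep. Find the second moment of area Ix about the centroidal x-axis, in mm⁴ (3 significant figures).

Split into non-overlapping primitives; take the origin at the lower-left of the bounding box.
Flange: 230 × 20, A = 4 600 mm², y = 70 mm, Ī = 153 333 mm⁴.
Web: 12 × 60, A = 720 mm², y = 30 mm, Ī = 216 000 mm⁴.
Centroid: ȳ = ΣA·y / ΣA = 64.586 mm.
Transfer each piece to the centroidal x-axis using Ī + A·d² with d = y − 64.586:
  flange: d = 5.4135 mm → contributes +288 143 mm⁴
  web: d = -34.586 mm → contributes +1 077 281 mm⁴
Total I = 1 365 424 mm⁴.

Ix ≈ 1.37 × 10⁶ mm⁴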